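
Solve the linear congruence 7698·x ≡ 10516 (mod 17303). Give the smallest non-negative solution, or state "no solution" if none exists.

First find gcd(7698, 17303):
17303 = 2*7698 + 1907
7698 = 4*1907 + 70
1907 = 27*70 + 17
70 = 4*17 + 2
17 = 8*2 + 1
2 = 2*1 + 0
gcd = 1, so a unique solution mod 17303 exists.
Back-substitute for the Bézout coefficients:
1 = 17 − 8·2
1 = −8·70 + 33·17
1 = 33·1907 − 899·70
1 = −899·7698 + 3629·1907
1 = 3629·17303 − 8157·7698
So 7698·(-8157) ≡ 1 (mod 17303), giving 7698⁻¹ ≡ 9146.
x ≡ 7698⁻¹·10516 ≡ 9146·10516 ≡ 9262 (mod 17303).

9262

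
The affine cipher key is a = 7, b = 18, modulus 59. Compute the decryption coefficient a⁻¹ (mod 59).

17

Apply the Euclidean algorithm to 59 and 7:
59 = 8*7 + 3
7 = 2*3 + 1
3 = 3*1 + 0
Since gcd(7, 59) = 1, back-substitute to write 1 as a combination:
1 = 7 − 2·3
1 = −2·59 + 17·7
So 7·17 ≡ 1 (mod 59).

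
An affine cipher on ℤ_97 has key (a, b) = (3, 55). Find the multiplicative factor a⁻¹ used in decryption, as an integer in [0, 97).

65

Run Euclid on (97, 3):
97 = 32×3 + 1
3 = 3×1 + 0
The gcd is 1. Working backward:
1 = 97 − 32·3
Hence 3⁻¹ ≡ -32 ≡ 65 (mod 97).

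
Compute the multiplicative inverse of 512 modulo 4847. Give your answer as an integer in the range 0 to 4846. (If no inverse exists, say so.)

Apply the Euclidean algorithm to 4847 and 512:
4847 = 9*512 + 239
512 = 2*239 + 34
239 = 7*34 + 1
34 = 34*1 + 0
gcd = 1, so the inverse exists. Back-substitute:
1 = 239 − 7·34
1 = −7·512 + 15·239
1 = 15·4847 − 142·512
Hence 512⁻¹ ≡ -142 ≡ 4705 (mod 4847).

4705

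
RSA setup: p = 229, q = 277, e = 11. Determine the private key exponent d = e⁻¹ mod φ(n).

22883

φ(n) = (p−1)(q−1) = 228·276 = 62928.
Need d with 11·d ≡ 1 (mod 62928). Apply the extended Euclidean algorithm:
62928 = 5720*11 + 8
11 = 1*8 + 3
8 = 2*3 + 2
3 = 1*2 + 1
2 = 2*1 + 0
Back-substitute:
1 = 3 − 2
1 = −8 + 3·3
1 = 3·11 − 4·8
1 = −4·62928 + 22883·11
So 11·22883 ≡ 1 (mod 62928), hence d = 22883.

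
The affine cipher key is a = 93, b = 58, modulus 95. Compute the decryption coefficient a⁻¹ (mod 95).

47

Run Euclid on (95, 93):
95 = 1×93 + 2
93 = 46×2 + 1
2 = 2×1 + 0
gcd = 1, so the inverse exists. Back-substitute:
1 = 93 − 46·2
1 = −46·95 + 47·93
So 93·47 ≡ 1 (mod 95).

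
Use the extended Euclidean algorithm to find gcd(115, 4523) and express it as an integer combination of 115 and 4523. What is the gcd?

Euclidean algorithm:
4523 = 39*115 + 38
115 = 3*38 + 1
38 = 38*1 + 0
gcd(115, 4523) = 1.
Back-substituting:
1 = 115 − 3·38
1 = −3·4523 + 118·115
So 1 = (-3)·4523 + (118)·115.

1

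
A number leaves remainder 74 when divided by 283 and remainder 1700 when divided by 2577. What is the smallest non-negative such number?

153743

Write x = 74 + 283·k. Then 283·k ≡ 1700 − 74 ≡ 1626 (mod 2577).
Need 283⁻¹ mod 2577. Extended Euclid on (2577, 283):
2577 = 9×283 + 30
283 = 9×30 + 13
30 = 2×13 + 4
13 = 3×4 + 1
4 = 4×1 + 0
Back-substitute:
1 = 13 − 3·4
1 = −3·30 + 7·13
1 = 7·283 − 66·30
1 = −66·2577 + 601·283
283⁻¹ ≡ 601 (mod 2577), so k ≡ 601·1626 ≡ 543 (mod 2577).
x = 74 + 283·543 = 153743.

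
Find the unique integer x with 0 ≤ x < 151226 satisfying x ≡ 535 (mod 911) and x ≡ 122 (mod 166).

Write x = 535 + 911·k. Then 911·k ≡ 122 − 535 ≡ 85 (mod 166).
Need 911⁻¹ mod 166. Extended Euclid on (166, 81):
166 = 2×81 + 4
81 = 20×4 + 1
4 = 4×1 + 0
Back-substitute:
1 = 81 − 20·4
1 = −20·166 + 41·81
911⁻¹ ≡ 41 (mod 166), so k ≡ 41·85 ≡ 165 (mod 166).
x = 535 + 911·165 = 150850.

150850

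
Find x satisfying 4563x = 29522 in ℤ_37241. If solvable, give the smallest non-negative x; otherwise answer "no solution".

First find gcd(4563, 37241):
37241 = 8*4563 + 737
4563 = 6*737 + 141
737 = 5*141 + 32
141 = 4*32 + 13
32 = 2*13 + 6
13 = 2*6 + 1
6 = 6*1 + 0
gcd = 1, so a unique solution mod 37241 exists.
Back-substitute for the Bézout coefficients:
1 = 13 − 2·6
1 = −2·32 + 5·13
1 = 5·141 − 22·32
1 = −22·737 + 115·141
1 = 115·4563 − 712·737
1 = −712·37241 + 5811·4563
So 4563·(5811) ≡ 1 (mod 37241), giving 4563⁻¹ ≡ 5811.
x ≡ 4563⁻¹·29522 ≡ 5811·29522 ≡ 20296 (mod 37241).

20296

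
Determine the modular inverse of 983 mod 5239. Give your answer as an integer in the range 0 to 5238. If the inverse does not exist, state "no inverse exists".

gcd(5239, 983) by repeated division:
5239 = 5×983 + 324
983 = 3×324 + 11
324 = 29×11 + 5
11 = 2×5 + 1
5 = 5×1 + 0
The gcd is 1. Working backward:
1 = 11 − 2·5
1 = −2·324 + 59·11
1 = 59·983 − 179·324
1 = −179·5239 + 954·983
So 983·954 ≡ 1 (mod 5239).

954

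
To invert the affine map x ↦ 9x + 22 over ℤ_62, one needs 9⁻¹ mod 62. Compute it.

gcd(62, 9) by repeated division:
62 = 6*9 + 8
9 = 1*8 + 1
8 = 8*1 + 0
Since gcd(9, 62) = 1, back-substitute to write 1 as a combination:
1 = 9 − 8
1 = −62 + 7·9
So 9·7 ≡ 1 (mod 62).

7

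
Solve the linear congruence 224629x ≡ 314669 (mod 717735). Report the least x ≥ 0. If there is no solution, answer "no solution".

69791

First find gcd(224629, 717735):
717735 = 3*224629 + 43848
224629 = 5*43848 + 5389
43848 = 8*5389 + 736
5389 = 7*736 + 237
736 = 3*237 + 25
237 = 9*25 + 12
25 = 2*12 + 1
12 = 12*1 + 0
gcd = 1, so a unique solution mod 717735 exists.
Back-substitute for the Bézout coefficients:
1 = 25 − 2·12
1 = −2·237 + 19·25
1 = 19·736 − 59·237
1 = −59·5389 + 432·736
1 = 432·43848 − 3515·5389
1 = −3515·224629 + 18007·43848
1 = 18007·717735 − 57536·224629
So 224629·(-57536) ≡ 1 (mod 717735), giving 224629⁻¹ ≡ 660199.
x ≡ 224629⁻¹·314669 ≡ 660199·314669 ≡ 69791 (mod 717735).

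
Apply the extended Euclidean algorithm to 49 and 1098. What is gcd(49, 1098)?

Repeated division:
1098 = 22*49 + 20
49 = 2*20 + 9
20 = 2*9 + 2
9 = 4*2 + 1
2 = 2*1 + 0
gcd(49, 1098) = 1.
Express as a combination:
1 = 9 − 4·2
1 = −4·20 + 9·9
1 = 9·49 − 22·20
1 = −22·1098 + 493·49
So 1 = (-22)·1098 + (493)·49.

1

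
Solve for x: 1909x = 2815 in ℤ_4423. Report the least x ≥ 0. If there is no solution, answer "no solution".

First find gcd(1909, 4423):
4423 = 2·1909 + 605
1909 = 3·605 + 94
605 = 6·94 + 41
94 = 2·41 + 12
41 = 3·12 + 5
12 = 2·5 + 2
5 = 2·2 + 1
2 = 2·1 + 0
gcd = 1, so a unique solution mod 4423 exists.
Back-substitute for the Bézout coefficients:
1 = 5 − 2·2
1 = −2·12 + 5·5
1 = 5·41 − 17·12
1 = −17·94 + 39·41
1 = 39·605 − 251·94
1 = −251·1909 + 792·605
1 = 792·4423 − 1835·1909
So 1909·(-1835) ≡ 1 (mod 4423), giving 1909⁻¹ ≡ 2588.
x ≡ 1909⁻¹·2815 ≡ 2588·2815 ≡ 539 (mod 4423).

539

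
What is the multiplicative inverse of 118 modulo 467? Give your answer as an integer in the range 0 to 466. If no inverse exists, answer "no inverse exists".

281

Extended Euclidean algorithm:
467 = 3·118 + 113
118 = 1·113 + 5
113 = 22·5 + 3
5 = 1·3 + 2
3 = 1·2 + 1
2 = 2·1 + 0
The gcd is 1. Working backward:
1 = 3 − 2
1 = −5 + 2·3
1 = 2·113 − 45·5
1 = −45·118 + 47·113
1 = 47·467 − 186·118
So 118·(-186) ≡ 1 (mod 467), and -186 ≡ 281 (mod 467).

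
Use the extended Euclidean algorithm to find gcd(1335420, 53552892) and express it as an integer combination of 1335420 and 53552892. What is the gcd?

12

Apply Euclid's algorithm to 53552892 and 1335420:
53552892 = 40*1335420 + 136092
1335420 = 9*136092 + 110592
136092 = 1*110592 + 25500
110592 = 4*25500 + 8592
25500 = 2*8592 + 8316
8592 = 1*8316 + 276
8316 = 30*276 + 36
276 = 7*36 + 24
36 = 1*24 + 12
24 = 2*12 + 0
gcd(1335420, 53552892) = 12.
Express as a combination:
12 = 36 − 24
12 = −276 + 8·36
12 = 8·8316 − 241·276
12 = −241·8592 + 249·8316
12 = 249·25500 − 739·8592
12 = −739·110592 + 3205·25500
12 = 3205·136092 − 3944·110592
12 = −3944·1335420 + 38701·136092
12 = 38701·53552892 − 1551984·1335420
So 12 = (38701)·53552892 + (-1551984)·1335420.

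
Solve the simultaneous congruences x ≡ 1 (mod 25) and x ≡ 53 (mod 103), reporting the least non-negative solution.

1701

Write x = 1 + 25·k. Then 25·k ≡ 53 − 1 ≡ 52 (mod 103).
Need 25⁻¹ mod 103. Extended Euclid on (103, 25):
103 = 4*25 + 3
25 = 8*3 + 1
3 = 3*1 + 0
Back-substitute:
1 = 25 − 8·3
1 = −8·103 + 33·25
25⁻¹ ≡ 33 (mod 103), so k ≡ 33·52 ≡ 68 (mod 103).
x = 1 + 25·68 = 1701.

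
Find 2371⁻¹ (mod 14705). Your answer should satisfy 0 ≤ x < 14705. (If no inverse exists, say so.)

Apply the Euclidean algorithm to 14705 and 2371:
14705 = 6×2371 + 479
2371 = 4×479 + 455
479 = 1×455 + 24
455 = 18×24 + 23
24 = 1×23 + 1
23 = 23×1 + 0
gcd = 1, so the inverse exists. Back-substitute:
1 = 24 − 23
1 = −455 + 19·24
1 = 19·479 − 20·455
1 = −20·2371 + 99·479
1 = 99·14705 − 614·2371
Thus 2371·(-614) ≡ 1 (mod 14705); reducing, -614 mod 14705 = 14091.

14091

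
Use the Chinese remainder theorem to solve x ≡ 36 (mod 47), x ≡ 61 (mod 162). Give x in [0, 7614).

Write x = 36 + 47·k. Then 47·k ≡ 61 − 36 ≡ 25 (mod 162).
Need 47⁻¹ mod 162. Extended Euclid on (162, 47):
162 = 3*47 + 21
47 = 2*21 + 5
21 = 4*5 + 1
5 = 5*1 + 0
Back-substitute:
1 = 21 − 4·5
1 = −4·47 + 9·21
1 = 9·162 − 31·47
47⁻¹ ≡ 131 (mod 162), so k ≡ 131·25 ≡ 35 (mod 162).
x = 36 + 47·35 = 1681.

1681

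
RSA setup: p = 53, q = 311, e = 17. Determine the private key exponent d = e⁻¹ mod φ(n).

φ(n) = (p−1)(q−1) = 52·310 = 16120.
Need d with 17·d ≡ 1 (mod 16120). Apply the extended Euclidean algorithm:
16120 = 948×17 + 4
17 = 4×4 + 1
4 = 4×1 + 0
Back-substitute:
1 = 17 − 4·4
1 = −4·16120 + 3793·17
So 17·3793 ≡ 1 (mod 16120), hence d = 3793.

3793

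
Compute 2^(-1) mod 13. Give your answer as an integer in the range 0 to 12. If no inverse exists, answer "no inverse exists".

Apply the Euclidean algorithm to 13 and 2:
13 = 6·2 + 1
2 = 2·1 + 0
Since gcd(2, 13) = 1, back-substitute to write 1 as a combination:
1 = 13 − 6·2
Thus 2·(-6) ≡ 1 (mod 13); reducing, -6 mod 13 = 7.

7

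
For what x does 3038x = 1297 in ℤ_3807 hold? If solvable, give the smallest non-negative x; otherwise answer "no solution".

First find gcd(3038, 3807):
3807 = 1×3038 + 769
3038 = 3×769 + 731
769 = 1×731 + 38
731 = 19×38 + 9
38 = 4×9 + 2
9 = 4×2 + 1
2 = 2×1 + 0
gcd = 1, so a unique solution mod 3807 exists.
Back-substitute for the Bézout coefficients:
1 = 9 − 4·2
1 = −4·38 + 17·9
1 = 17·731 − 327·38
1 = −327·769 + 344·731
1 = 344·3038 − 1359·769
1 = −1359·3807 + 1703·3038
So 3038·(1703) ≡ 1 (mod 3807), giving 3038⁻¹ ≡ 1703.
x ≡ 3038⁻¹·1297 ≡ 1703·1297 ≡ 731 (mod 3807).

731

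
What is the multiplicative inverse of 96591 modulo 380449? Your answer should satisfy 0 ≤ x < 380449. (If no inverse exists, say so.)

Apply the Euclidean algorithm to 380449 and 96591:
380449 = 3·96591 + 90676
96591 = 1·90676 + 5915
90676 = 15·5915 + 1951
5915 = 3·1951 + 62
1951 = 31·62 + 29
62 = 2·29 + 4
29 = 7·4 + 1
4 = 4·1 + 0
The gcd is 1. Working backward:
1 = 29 − 7·4
1 = −7·62 + 15·29
1 = 15·1951 − 472·62
1 = −472·5915 + 1431·1951
1 = 1431·90676 − 21937·5915
1 = −21937·96591 + 23368·90676
1 = 23368·380449 − 92041·96591
So 96591·(-92041) ≡ 1 (mod 380449), and -92041 ≡ 288408 (mod 380449).

288408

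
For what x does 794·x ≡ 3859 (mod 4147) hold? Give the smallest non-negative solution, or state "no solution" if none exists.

First find gcd(794, 4147):
4147 = 5*794 + 177
794 = 4*177 + 86
177 = 2*86 + 5
86 = 17*5 + 1
5 = 5*1 + 0
gcd = 1, so a unique solution mod 4147 exists.
Back-substitute for the Bézout coefficients:
1 = 86 − 17·5
1 = −17·177 + 35·86
1 = 35·794 − 157·177
1 = −157·4147 + 820·794
So 794·(820) ≡ 1 (mod 4147), giving 794⁻¹ ≡ 820.
x ≡ 794⁻¹·3859 ≡ 820·3859 ≡ 219 (mod 4147).

219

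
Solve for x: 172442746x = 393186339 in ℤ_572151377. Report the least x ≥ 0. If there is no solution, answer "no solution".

13315147

First find gcd(172442746, 572151377):
572151377 = 3*172442746 + 54823139
172442746 = 3*54823139 + 7973329
54823139 = 6*7973329 + 6983165
7973329 = 1*6983165 + 990164
6983165 = 7*990164 + 52017
990164 = 19*52017 + 1841
52017 = 28*1841 + 469
1841 = 3*469 + 434
469 = 1*434 + 35
434 = 12*35 + 14
35 = 2*14 + 7
14 = 2*7 + 0
gcd = 7 and 7 | 393186339, so solutions exist. Divide through by 7: 24634678x ≡ 56169477 (mod 81735911).
Now find 24634678⁻¹ mod 81735911:
81735911 = 3·24634678 + 7831877
24634678 = 3·7831877 + 1139047
7831877 = 6·1139047 + 997595
1139047 = 1·997595 + 141452
997595 = 7·141452 + 7431
141452 = 19·7431 + 263
7431 = 28·263 + 67
263 = 3·67 + 62
67 = 1·62 + 5
62 = 12·5 + 2
5 = 2·2 + 1
2 = 2·1 + 0
Back-substitute:
1 = 5 − 2·2
1 = −2·62 + 25·5
1 = 25·67 − 27·62
1 = −27·263 + 106·67
1 = 106·7431 − 2995·263
1 = −2995·141452 + 57011·7431
1 = 57011·997595 − 402072·141452
1 = −402072·1139047 + 459083·997595
1 = 459083·7831877 − 3156570·1139047
1 = −3156570·24634678 + 9928793·7831877
1 = 9928793·81735911 − 32942949·24634678
So 24634678·(-32942949) ≡ 1 (mod 81735911), i.e. 24634678⁻¹ ≡ 48792962.
Then x ≡ 48792962·56169477 ≡ 13315147 (mod 81735911); the smallest non-negative solution is x = 13315147.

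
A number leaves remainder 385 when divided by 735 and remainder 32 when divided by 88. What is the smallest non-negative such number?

Write x = 385 + 735·k. Then 735·k ≡ 32 − 385 ≡ 87 (mod 88).
Need 735⁻¹ mod 88. Extended Euclid on (88, 31):
88 = 2*31 + 26
31 = 1*26 + 5
26 = 5*5 + 1
5 = 5*1 + 0
Back-substitute:
1 = 26 − 5·5
1 = −5·31 + 6·26
1 = 6·88 − 17·31
735⁻¹ ≡ 71 (mod 88), so k ≡ 71·87 ≡ 17 (mod 88).
x = 385 + 735·17 = 12880.

12880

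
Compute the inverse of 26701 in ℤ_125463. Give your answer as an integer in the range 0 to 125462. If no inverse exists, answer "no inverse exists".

Extended Euclidean algorithm:
125463 = 4·26701 + 18659
26701 = 1·18659 + 8042
18659 = 2·8042 + 2575
8042 = 3·2575 + 317
2575 = 8·317 + 39
317 = 8·39 + 5
39 = 7·5 + 4
5 = 1·4 + 1
4 = 4·1 + 0
The gcd is 1. Working backward:
1 = 5 − 4
1 = −39 + 8·5
1 = 8·317 − 65·39
1 = −65·2575 + 528·317
1 = 528·8042 − 1649·2575
1 = −1649·18659 + 3826·8042
1 = 3826·26701 − 5475·18659
1 = −5475·125463 + 25726·26701
So 26701·25726 ≡ 1 (mod 125463).

25726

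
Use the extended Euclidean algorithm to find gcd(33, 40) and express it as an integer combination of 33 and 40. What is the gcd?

Euclidean algorithm:
40 = 1*33 + 7
33 = 4*7 + 5
7 = 1*5 + 2
5 = 2*2 + 1
2 = 2*1 + 0
gcd(33, 40) = 1.
Back-substituting:
1 = 5 − 2·2
1 = −2·7 + 3·5
1 = 3·33 − 14·7
1 = −14·40 + 17·33
So 1 = (-14)·40 + (17)·33.

1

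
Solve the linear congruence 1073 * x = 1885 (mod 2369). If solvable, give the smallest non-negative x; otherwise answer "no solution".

First find gcd(1073, 2369):
2369 = 2·1073 + 223
1073 = 4·223 + 181
223 = 1·181 + 42
181 = 4·42 + 13
42 = 3·13 + 3
13 = 4·3 + 1
3 = 3·1 + 0
gcd = 1, so a unique solution mod 2369 exists.
Back-substitute for the Bézout coefficients:
1 = 13 − 4·3
1 = −4·42 + 13·13
1 = 13·181 − 56·42
1 = −56·223 + 69·181
1 = 69·1073 − 332·223
1 = −332·2369 + 733·1073
So 1073·(733) ≡ 1 (mod 2369), giving 1073⁻¹ ≡ 733.
x ≡ 1073⁻¹·1885 ≡ 733·1885 ≡ 578 (mod 2369).

578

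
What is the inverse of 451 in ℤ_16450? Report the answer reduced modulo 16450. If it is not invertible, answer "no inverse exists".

9301

Apply the Euclidean algorithm to 16450 and 451:
16450 = 36×451 + 214
451 = 2×214 + 23
214 = 9×23 + 7
23 = 3×7 + 2
7 = 3×2 + 1
2 = 2×1 + 0
The gcd is 1. Working backward:
1 = 7 − 3·2
1 = −3·23 + 10·7
1 = 10·214 − 93·23
1 = −93·451 + 196·214
1 = 196·16450 − 7149·451
Thus 451·(-7149) ≡ 1 (mod 16450); reducing, -7149 mod 16450 = 9301.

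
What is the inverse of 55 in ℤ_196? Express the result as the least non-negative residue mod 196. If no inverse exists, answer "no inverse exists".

Apply the Euclidean algorithm to 196 and 55:
196 = 3×55 + 31
55 = 1×31 + 24
31 = 1×24 + 7
24 = 3×7 + 3
7 = 2×3 + 1
3 = 3×1 + 0
Since gcd(55, 196) = 1, back-substitute to write 1 as a combination:
1 = 7 − 2·3
1 = −2·24 + 7·7
1 = 7·31 − 9·24
1 = −9·55 + 16·31
1 = 16·196 − 57·55
So 55·(-57) ≡ 1 (mod 196), and -57 ≡ 139 (mod 196).

139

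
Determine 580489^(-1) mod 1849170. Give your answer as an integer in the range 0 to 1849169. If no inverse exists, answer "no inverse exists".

Apply the Euclidean algorithm to 1849170 and 580489:
1849170 = 3×580489 + 107703
580489 = 5×107703 + 41974
107703 = 2×41974 + 23755
41974 = 1×23755 + 18219
23755 = 1×18219 + 5536
18219 = 3×5536 + 1611
5536 = 3×1611 + 703
1611 = 2×703 + 205
703 = 3×205 + 88
205 = 2×88 + 29
88 = 3×29 + 1
29 = 29×1 + 0
The gcd is 1. Working backward:
1 = 88 − 3·29
1 = −3·205 + 7·88
1 = 7·703 − 24·205
1 = −24·1611 + 55·703
1 = 55·5536 − 189·1611
1 = −189·18219 + 622·5536
1 = 622·23755 − 811·18219
1 = −811·41974 + 1433·23755
1 = 1433·107703 − 3677·41974
1 = −3677·580489 + 19818·107703
1 = 19818·1849170 − 63131·580489
Hence 580489⁻¹ ≡ -63131 ≡ 1786039 (mod 1849170).

1786039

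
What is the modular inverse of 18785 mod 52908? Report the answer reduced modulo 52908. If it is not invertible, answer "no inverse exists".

Run Euclid on (52908, 18785):
52908 = 2·18785 + 15338
18785 = 1·15338 + 3447
15338 = 4·3447 + 1550
3447 = 2·1550 + 347
1550 = 4·347 + 162
347 = 2·162 + 23
162 = 7·23 + 1
23 = 23·1 + 0
The gcd is 1. Working backward:
1 = 162 − 7·23
1 = −7·347 + 15·162
1 = 15·1550 − 67·347
1 = −67·3447 + 149·1550
1 = 149·15338 − 663·3447
1 = −663·18785 + 812·15338
1 = 812·52908 − 2287·18785
Hence 18785⁻¹ ≡ -2287 ≡ 50621 (mod 52908).

50621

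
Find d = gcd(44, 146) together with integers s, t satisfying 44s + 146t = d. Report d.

2

Repeated division:
146 = 3*44 + 14
44 = 3*14 + 2
14 = 7*2 + 0
gcd(44, 146) = 2.
Express as a combination:
2 = 44 − 3·14
2 = −3·146 + 10·44
So 2 = (-3)·146 + (10)·44.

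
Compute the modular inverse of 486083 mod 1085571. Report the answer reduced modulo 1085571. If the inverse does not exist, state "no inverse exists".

1022603

gcd(1085571, 486083) by repeated division:
1085571 = 2*486083 + 113405
486083 = 4*113405 + 32463
113405 = 3*32463 + 16016
32463 = 2*16016 + 431
16016 = 37*431 + 69
431 = 6*69 + 17
69 = 4*17 + 1
17 = 17*1 + 0
gcd = 1, so the inverse exists. Back-substitute:
1 = 69 − 4·17
1 = −4·431 + 25·69
1 = 25·16016 − 929·431
1 = −929·32463 + 1883·16016
1 = 1883·113405 − 6578·32463
1 = −6578·486083 + 28195·113405
1 = 28195·1085571 − 62968·486083
Hence 486083⁻¹ ≡ -62968 ≡ 1022603 (mod 1085571).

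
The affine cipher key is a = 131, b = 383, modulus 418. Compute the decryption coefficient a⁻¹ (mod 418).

351

gcd(418, 131) by repeated division:
418 = 3*131 + 25
131 = 5*25 + 6
25 = 4*6 + 1
6 = 6*1 + 0
Since gcd(131, 418) = 1, back-substitute to write 1 as a combination:
1 = 25 − 4·6
1 = −4·131 + 21·25
1 = 21·418 − 67·131
So 131·(-67) ≡ 1 (mod 418), and -67 ≡ 351 (mod 418).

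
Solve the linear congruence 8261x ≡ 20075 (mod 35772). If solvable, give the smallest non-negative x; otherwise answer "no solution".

First find gcd(8261, 35772):
35772 = 4*8261 + 2728
8261 = 3*2728 + 77
2728 = 35*77 + 33
77 = 2*33 + 11
33 = 3*11 + 0
gcd = 11 and 11 | 20075, so solutions exist. Divide through by 11: 751x ≡ 1825 (mod 3252).
Now find 751⁻¹ mod 3252:
3252 = 4×751 + 248
751 = 3×248 + 7
248 = 35×7 + 3
7 = 2×3 + 1
3 = 3×1 + 0
Back-substitute:
1 = 7 − 2·3
1 = −2·248 + 71·7
1 = 71·751 − 215·248
1 = −215·3252 + 931·751
So 751⁻¹ ≡ 931 (mod 3252).
Then x ≡ 931·1825 ≡ 1531 (mod 3252); the smallest non-negative solution is x = 1531.

1531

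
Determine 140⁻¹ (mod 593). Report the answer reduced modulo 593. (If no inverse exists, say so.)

Apply the Euclidean algorithm to 593 and 140:
593 = 4×140 + 33
140 = 4×33 + 8
33 = 4×8 + 1
8 = 8×1 + 0
The gcd is 1. Working backward:
1 = 33 − 4·8
1 = −4·140 + 17·33
1 = 17·593 − 72·140
Hence 140⁻¹ ≡ -72 ≡ 521 (mod 593).

521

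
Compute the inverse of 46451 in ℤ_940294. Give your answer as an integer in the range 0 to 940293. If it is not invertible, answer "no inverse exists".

Run Euclid on (940294, 46451):
940294 = 20×46451 + 11274
46451 = 4×11274 + 1355
11274 = 8×1355 + 434
1355 = 3×434 + 53
434 = 8×53 + 10
53 = 5×10 + 3
10 = 3×3 + 1
3 = 3×1 + 0
The gcd is 1. Working backward:
1 = 10 − 3·3
1 = −3·53 + 16·10
1 = 16·434 − 131·53
1 = −131·1355 + 409·434
1 = 409·11274 − 3403·1355
1 = −3403·46451 + 14021·11274
1 = 14021·940294 − 283823·46451
Thus 46451·(-283823) ≡ 1 (mod 940294); reducing, -283823 mod 940294 = 656471.

656471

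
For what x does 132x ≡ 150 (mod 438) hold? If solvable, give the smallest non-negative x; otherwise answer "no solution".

First find gcd(132, 438):
438 = 3·132 + 42
132 = 3·42 + 6
42 = 7·6 + 0
gcd = 6 and 6 | 150, so solutions exist. Divide through by 6: 22x ≡ 25 (mod 73).
Now find 22⁻¹ mod 73:
73 = 3·22 + 7
22 = 3·7 + 1
7 = 7·1 + 0
Back-substitute:
1 = 22 − 3·7
1 = −3·73 + 10·22
So 22⁻¹ ≡ 10 (mod 73).
Then x ≡ 10·25 ≡ 31 (mod 73); the smallest non-negative solution is x = 31.

31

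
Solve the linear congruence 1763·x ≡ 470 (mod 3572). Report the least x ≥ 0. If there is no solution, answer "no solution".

First find gcd(1763, 3572):
3572 = 2·1763 + 46
1763 = 38·46 + 15
46 = 3·15 + 1
15 = 15·1 + 0
gcd = 1, so a unique solution mod 3572 exists.
Back-substitute for the Bézout coefficients:
1 = 46 − 3·15
1 = −3·1763 + 115·46
1 = 115·3572 − 233·1763
So 1763·(-233) ≡ 1 (mod 3572), giving 1763⁻¹ ≡ 3339.
x ≡ 1763⁻¹·470 ≡ 3339·470 ≡ 1222 (mod 3572).

1222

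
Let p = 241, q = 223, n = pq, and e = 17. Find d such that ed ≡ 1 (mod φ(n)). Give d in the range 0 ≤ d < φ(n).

φ(n) = (p−1)(q−1) = 240·222 = 53280.
Need d with 17·d ≡ 1 (mod 53280). Apply the extended Euclidean algorithm:
53280 = 3134*17 + 2
17 = 8*2 + 1
2 = 2*1 + 0
Back-substitute:
1 = 17 − 8·2
1 = −8·53280 + 25073·17
So 17·25073 ≡ 1 (mod 53280), hence d = 25073.

25073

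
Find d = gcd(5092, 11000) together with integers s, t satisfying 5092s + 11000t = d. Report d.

Apply Euclid's algorithm to 11000 and 5092:
11000 = 2×5092 + 816
5092 = 6×816 + 196
816 = 4×196 + 32
196 = 6×32 + 4
32 = 8×4 + 0
gcd(5092, 11000) = 4.
Working backward:
4 = 196 − 6·32
4 = −6·816 + 25·196
4 = 25·5092 − 156·816
4 = −156·11000 + 337·5092
So 4 = (-156)·11000 + (337)·5092.

4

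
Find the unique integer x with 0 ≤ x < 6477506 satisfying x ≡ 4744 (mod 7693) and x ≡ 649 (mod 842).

Write x = 4744 + 7693·k. Then 7693·k ≡ 649 − 4744 ≡ 115 (mod 842).
Need 7693⁻¹ mod 842. Extended Euclid on (842, 115):
842 = 7·115 + 37
115 = 3·37 + 4
37 = 9·4 + 1
4 = 4·1 + 0
Back-substitute:
1 = 37 − 9·4
1 = −9·115 + 28·37
1 = 28·842 − 205·115
7693⁻¹ ≡ 637 (mod 842), so k ≡ 637·115 ≡ 1 (mod 842).
x = 4744 + 7693·1 = 12437.

12437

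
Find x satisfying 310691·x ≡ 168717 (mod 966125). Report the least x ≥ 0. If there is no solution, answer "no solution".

963812

First find gcd(310691, 966125):
966125 = 3·310691 + 34052
310691 = 9·34052 + 4223
34052 = 8·4223 + 268
4223 = 15·268 + 203
268 = 1·203 + 65
203 = 3·65 + 8
65 = 8·8 + 1
8 = 8·1 + 0
gcd = 1, so a unique solution mod 966125 exists.
Back-substitute for the Bézout coefficients:
1 = 65 − 8·8
1 = −8·203 + 25·65
1 = 25·268 − 33·203
1 = −33·4223 + 520·268
1 = 520·34052 − 4193·4223
1 = −4193·310691 + 38257·34052
1 = 38257·966125 − 118964·310691
So 310691·(-118964) ≡ 1 (mod 966125), giving 310691⁻¹ ≡ 847161.
x ≡ 310691⁻¹·168717 ≡ 847161·168717 ≡ 963812 (mod 966125).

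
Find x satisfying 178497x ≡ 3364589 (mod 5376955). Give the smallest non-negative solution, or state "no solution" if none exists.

1355697

First find gcd(178497, 5376955):
5376955 = 30·178497 + 22045
178497 = 8·22045 + 2137
22045 = 10·2137 + 675
2137 = 3·675 + 112
675 = 6·112 + 3
112 = 37·3 + 1
3 = 3·1 + 0
gcd = 1, so a unique solution mod 5376955 exists.
Back-substitute for the Bézout coefficients:
1 = 112 − 37·3
1 = −37·675 + 223·112
1 = 223·2137 − 706·675
1 = −706·22045 + 7283·2137
1 = 7283·178497 − 58970·22045
1 = −58970·5376955 + 1776383·178497
So 178497·(1776383) ≡ 1 (mod 5376955), giving 178497⁻¹ ≡ 1776383.
x ≡ 178497⁻¹·3364589 ≡ 1776383·3364589 ≡ 1355697 (mod 5376955).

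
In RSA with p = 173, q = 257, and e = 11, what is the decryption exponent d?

φ(n) = (p−1)(q−1) = 172·256 = 44032.
Need d with 11·d ≡ 1 (mod 44032). Apply the extended Euclidean algorithm:
44032 = 4002*11 + 10
11 = 1*10 + 1
10 = 10*1 + 0
Back-substitute:
1 = 11 − 10
1 = −44032 + 4003·11
So 11·4003 ≡ 1 (mod 44032), hence d = 4003.

4003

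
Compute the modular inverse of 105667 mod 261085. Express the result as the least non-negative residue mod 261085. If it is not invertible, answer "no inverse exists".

61788

Apply the Euclidean algorithm to 261085 and 105667:
261085 = 2×105667 + 49751
105667 = 2×49751 + 6165
49751 = 8×6165 + 431
6165 = 14×431 + 131
431 = 3×131 + 38
131 = 3×38 + 17
38 = 2×17 + 4
17 = 4×4 + 1
4 = 4×1 + 0
Since gcd(105667, 261085) = 1, back-substitute to write 1 as a combination:
1 = 17 − 4·4
1 = −4·38 + 9·17
1 = 9·131 − 31·38
1 = −31·431 + 102·131
1 = 102·6165 − 1459·431
1 = −1459·49751 + 11774·6165
1 = 11774·105667 − 25007·49751
1 = −25007·261085 + 61788·105667
So 105667·61788 ≡ 1 (mod 261085).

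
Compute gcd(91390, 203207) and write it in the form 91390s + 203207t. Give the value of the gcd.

1

Apply Euclid's algorithm to 203207 and 91390:
203207 = 2·91390 + 20427
91390 = 4·20427 + 9682
20427 = 2·9682 + 1063
9682 = 9·1063 + 115
1063 = 9·115 + 28
115 = 4·28 + 3
28 = 9·3 + 1
3 = 3·1 + 0
gcd(91390, 203207) = 1.
Back-substituting:
1 = 28 − 9·3
1 = −9·115 + 37·28
1 = 37·1063 − 342·115
1 = −342·9682 + 3115·1063
1 = 3115·20427 − 6572·9682
1 = −6572·91390 + 29403·20427
1 = 29403·203207 − 65378·91390
So 1 = (29403)·203207 + (-65378)·91390.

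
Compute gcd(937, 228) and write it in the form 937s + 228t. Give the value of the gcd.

Repeated division:
937 = 4*228 + 25
228 = 9*25 + 3
25 = 8*3 + 1
3 = 3*1 + 0
gcd(937, 228) = 1.
Express as a combination:
1 = 25 − 8·3
1 = −8·228 + 73·25
1 = 73·937 − 300·228
So 1 = (73)·937 + (-300)·228.

1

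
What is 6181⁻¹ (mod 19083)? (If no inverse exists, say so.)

4276

gcd(19083, 6181) by repeated division:
19083 = 3·6181 + 540
6181 = 11·540 + 241
540 = 2·241 + 58
241 = 4·58 + 9
58 = 6·9 + 4
9 = 2·4 + 1
4 = 4·1 + 0
The gcd is 1. Working backward:
1 = 9 − 2·4
1 = −2·58 + 13·9
1 = 13·241 − 54·58
1 = −54·540 + 121·241
1 = 121·6181 − 1385·540
1 = −1385·19083 + 4276·6181
So 6181·4276 ≡ 1 (mod 19083).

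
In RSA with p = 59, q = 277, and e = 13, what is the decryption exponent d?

6157

φ(n) = (p−1)(q−1) = 58·276 = 16008.
Need d with 13·d ≡ 1 (mod 16008). Apply the extended Euclidean algorithm:
16008 = 1231·13 + 5
13 = 2·5 + 3
5 = 1·3 + 2
3 = 1·2 + 1
2 = 2·1 + 0
Back-substitute:
1 = 3 − 2
1 = −5 + 2·3
1 = 2·13 − 5·5
1 = −5·16008 + 6157·13
So 13·6157 ≡ 1 (mod 16008), hence d = 6157.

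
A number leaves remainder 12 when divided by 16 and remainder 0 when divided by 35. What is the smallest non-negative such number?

Write x = 12 + 16·k. Then 16·k ≡ 0 − 12 ≡ 23 (mod 35).
Need 16⁻¹ mod 35. Extended Euclid on (35, 16):
35 = 2*16 + 3
16 = 5*3 + 1
3 = 3*1 + 0
Back-substitute:
1 = 16 − 5·3
1 = −5·35 + 11·16
16⁻¹ ≡ 11 (mod 35), so k ≡ 11·23 ≡ 8 (mod 35).
x = 12 + 16·8 = 140.

140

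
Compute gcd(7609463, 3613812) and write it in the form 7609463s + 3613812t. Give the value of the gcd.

1

Apply Euclid's algorithm to 7609463 and 3613812:
7609463 = 2×3613812 + 381839
3613812 = 9×381839 + 177261
381839 = 2×177261 + 27317
177261 = 6×27317 + 13359
27317 = 2×13359 + 599
13359 = 22×599 + 181
599 = 3×181 + 56
181 = 3×56 + 13
56 = 4×13 + 4
13 = 3×4 + 1
4 = 4×1 + 0
gcd(7609463, 3613812) = 1.
Express as a combination:
1 = 13 − 3·4
1 = −3·56 + 13·13
1 = 13·181 − 42·56
1 = −42·599 + 139·181
1 = 139·13359 − 3100·599
1 = −3100·27317 + 6339·13359
1 = 6339·177261 − 41134·27317
1 = −41134·381839 + 88607·177261
1 = 88607·3613812 − 838597·381839
1 = −838597·7609463 + 1765801·3613812
So 1 = (-838597)·7609463 + (1765801)·3613812.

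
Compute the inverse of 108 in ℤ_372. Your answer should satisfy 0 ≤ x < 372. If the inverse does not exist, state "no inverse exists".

Euclidean algorithm on 372, 108:
372 = 3·108 + 48
108 = 2·48 + 12
48 = 4·12 + 0
The gcd is 12, not 1, hence no inverse exists.

no inverse exists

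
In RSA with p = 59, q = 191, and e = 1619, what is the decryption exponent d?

φ(n) = (p−1)(q−1) = 58·190 = 11020.
Need d with 1619·d ≡ 1 (mod 11020). Apply the extended Euclidean algorithm:
11020 = 6×1619 + 1306
1619 = 1×1306 + 313
1306 = 4×313 + 54
313 = 5×54 + 43
54 = 1×43 + 11
43 = 3×11 + 10
11 = 1×10 + 1
10 = 10×1 + 0
Back-substitute:
1 = 11 − 10
1 = −43 + 4·11
1 = 4·54 − 5·43
1 = −5·313 + 29·54
1 = 29·1306 − 121·313
1 = −121·1619 + 150·1306
1 = 150·11020 − 1021·1619
So 1619·(-1021) ≡ 1 (mod 11020), hence d ≡ -1021 ≡ 9999 (mod 11020).

9999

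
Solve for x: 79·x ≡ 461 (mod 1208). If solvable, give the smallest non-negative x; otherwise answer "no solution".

First find gcd(79, 1208):
1208 = 15*79 + 23
79 = 3*23 + 10
23 = 2*10 + 3
10 = 3*3 + 1
3 = 3*1 + 0
gcd = 1, so a unique solution mod 1208 exists.
Back-substitute for the Bézout coefficients:
1 = 10 − 3·3
1 = −3·23 + 7·10
1 = 7·79 − 24·23
1 = −24·1208 + 367·79
So 79·(367) ≡ 1 (mod 1208), giving 79⁻¹ ≡ 367.
x ≡ 79⁻¹·461 ≡ 367·461 ≡ 67 (mod 1208).

67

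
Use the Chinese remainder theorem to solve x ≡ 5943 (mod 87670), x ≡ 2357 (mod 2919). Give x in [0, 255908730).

237416303

Write x = 5943 + 87670·k. Then 87670·k ≡ 2357 − 5943 ≡ 2252 (mod 2919).
Need 87670⁻¹ mod 2919. Extended Euclid on (2919, 100):
2919 = 29×100 + 19
100 = 5×19 + 5
19 = 3×5 + 4
5 = 1×4 + 1
4 = 4×1 + 0
Back-substitute:
1 = 5 − 4
1 = −19 + 4·5
1 = 4·100 − 21·19
1 = −21·2919 + 613·100
87670⁻¹ ≡ 613 (mod 2919), so k ≡ 613·2252 ≡ 2708 (mod 2919).
x = 5943 + 87670·2708 = 237416303.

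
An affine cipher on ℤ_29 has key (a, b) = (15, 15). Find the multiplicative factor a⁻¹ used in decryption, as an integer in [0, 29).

Extended Euclidean algorithm:
29 = 1·15 + 14
15 = 1·14 + 1
14 = 14·1 + 0
The gcd is 1. Working backward:
1 = 15 − 14
1 = −29 + 2·15
So 15·2 ≡ 1 (mod 29).

2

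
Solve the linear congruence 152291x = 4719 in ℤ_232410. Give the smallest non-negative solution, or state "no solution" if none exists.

55359

First find gcd(152291, 232410):
232410 = 1·152291 + 80119
152291 = 1·80119 + 72172
80119 = 1·72172 + 7947
72172 = 9·7947 + 649
7947 = 12·649 + 159
649 = 4·159 + 13
159 = 12·13 + 3
13 = 4·3 + 1
3 = 3·1 + 0
gcd = 1, so a unique solution mod 232410 exists.
Back-substitute for the Bézout coefficients:
1 = 13 − 4·3
1 = −4·159 + 49·13
1 = 49·649 − 200·159
1 = −200·7947 + 2449·649
1 = 2449·72172 − 22241·7947
1 = −22241·80119 + 24690·72172
1 = 24690·152291 − 46931·80119
1 = −46931·232410 + 71621·152291
So 152291·(71621) ≡ 1 (mod 232410), giving 152291⁻¹ ≡ 71621.
x ≡ 152291⁻¹·4719 ≡ 71621·4719 ≡ 55359 (mod 232410).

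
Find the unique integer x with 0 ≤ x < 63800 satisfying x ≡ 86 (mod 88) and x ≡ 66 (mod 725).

Write x = 86 + 88·k. Then 88·k ≡ 66 − 86 ≡ 705 (mod 725).
Need 88⁻¹ mod 725. Extended Euclid on (725, 88):
725 = 8×88 + 21
88 = 4×21 + 4
21 = 5×4 + 1
4 = 4×1 + 0
Back-substitute:
1 = 21 − 5·4
1 = −5·88 + 21·21
1 = 21·725 − 173·88
88⁻¹ ≡ 552 (mod 725), so k ≡ 552·705 ≡ 560 (mod 725).
x = 86 + 88·560 = 49366.

49366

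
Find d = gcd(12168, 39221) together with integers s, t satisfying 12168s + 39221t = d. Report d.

13

Euclidean algorithm:
39221 = 3×12168 + 2717
12168 = 4×2717 + 1300
2717 = 2×1300 + 117
1300 = 11×117 + 13
117 = 9×13 + 0
gcd(12168, 39221) = 13.
Back-substituting:
13 = 1300 − 11·117
13 = −11·2717 + 23·1300
13 = 23·12168 − 103·2717
13 = −103·39221 + 332·12168
So 13 = (-103)·39221 + (332)·12168.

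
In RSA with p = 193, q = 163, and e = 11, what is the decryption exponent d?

φ(n) = (p−1)(q−1) = 192·162 = 31104.
Need d with 11·d ≡ 1 (mod 31104). Apply the extended Euclidean algorithm:
31104 = 2827·11 + 7
11 = 1·7 + 4
7 = 1·4 + 3
4 = 1·3 + 1
3 = 3·1 + 0
Back-substitute:
1 = 4 − 3
1 = −7 + 2·4
1 = 2·11 − 3·7
1 = −3·31104 + 8483·11
So 11·8483 ≡ 1 (mod 31104), hence d = 8483.

8483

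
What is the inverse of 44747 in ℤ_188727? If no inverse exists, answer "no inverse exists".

167837

Run Euclid on (188727, 44747):
188727 = 4*44747 + 9739
44747 = 4*9739 + 5791
9739 = 1*5791 + 3948
5791 = 1*3948 + 1843
3948 = 2*1843 + 262
1843 = 7*262 + 9
262 = 29*9 + 1
9 = 9*1 + 0
Since gcd(44747, 188727) = 1, back-substitute to write 1 as a combination:
1 = 262 − 29·9
1 = −29·1843 + 204·262
1 = 204·3948 − 437·1843
1 = −437·5791 + 641·3948
1 = 641·9739 − 1078·5791
1 = −1078·44747 + 4953·9739
1 = 4953·188727 − 20890·44747
Hence 44747⁻¹ ≡ -20890 ≡ 167837 (mod 188727).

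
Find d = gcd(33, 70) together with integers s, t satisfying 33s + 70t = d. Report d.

1

Euclidean algorithm:
70 = 2×33 + 4
33 = 8×4 + 1
4 = 4×1 + 0
gcd(33, 70) = 1.
Express as a combination:
1 = 33 − 8·4
1 = −8·70 + 17·33
So 1 = (-8)·70 + (17)·33.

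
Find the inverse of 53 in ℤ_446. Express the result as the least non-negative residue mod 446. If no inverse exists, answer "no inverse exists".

101

Apply the Euclidean algorithm to 446 and 53:
446 = 8*53 + 22
53 = 2*22 + 9
22 = 2*9 + 4
9 = 2*4 + 1
4 = 4*1 + 0
The gcd is 1. Working backward:
1 = 9 − 2·4
1 = −2·22 + 5·9
1 = 5·53 − 12·22
1 = −12·446 + 101·53
So 53·101 ≡ 1 (mod 446).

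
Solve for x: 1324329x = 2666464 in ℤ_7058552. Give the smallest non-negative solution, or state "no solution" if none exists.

6721416

First find gcd(1324329, 7058552):
7058552 = 5·1324329 + 436907
1324329 = 3·436907 + 13608
436907 = 32·13608 + 1451
13608 = 9·1451 + 549
1451 = 2·549 + 353
549 = 1·353 + 196
353 = 1·196 + 157
196 = 1·157 + 39
157 = 4·39 + 1
39 = 39·1 + 0
gcd = 1, so a unique solution mod 7058552 exists.
Back-substitute for the Bézout coefficients:
1 = 157 − 4·39
1 = −4·196 + 5·157
1 = 5·353 − 9·196
1 = −9·549 + 14·353
1 = 14·1451 − 37·549
1 = −37·13608 + 347·1451
1 = 347·436907 − 11141·13608
1 = −11141·1324329 + 33770·436907
1 = 33770·7058552 − 179991·1324329
So 1324329·(-179991) ≡ 1 (mod 7058552), giving 1324329⁻¹ ≡ 6878561.
x ≡ 1324329⁻¹·2666464 ≡ 6878561·2666464 ≡ 6721416 (mod 7058552).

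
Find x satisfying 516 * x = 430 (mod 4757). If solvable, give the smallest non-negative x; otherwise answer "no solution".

First find gcd(516, 4757):
4757 = 9×516 + 113
516 = 4×113 + 64
113 = 1×64 + 49
64 = 1×49 + 15
49 = 3×15 + 4
15 = 3×4 + 3
4 = 1×3 + 1
3 = 3×1 + 0
gcd = 1, so a unique solution mod 4757 exists.
Back-substitute for the Bézout coefficients:
1 = 4 − 3
1 = −15 + 4·4
1 = 4·49 − 13·15
1 = −13·64 + 17·49
1 = 17·113 − 30·64
1 = −30·516 + 137·113
1 = 137·4757 − 1263·516
So 516·(-1263) ≡ 1 (mod 4757), giving 516⁻¹ ≡ 3494.
x ≡ 516⁻¹·430 ≡ 3494·430 ≡ 3965 (mod 4757).

3965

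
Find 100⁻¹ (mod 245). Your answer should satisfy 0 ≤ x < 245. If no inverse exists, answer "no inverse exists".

Compute gcd(100, 245):
245 = 2×100 + 45
100 = 2×45 + 10
45 = 4×10 + 5
10 = 2×5 + 0
Since gcd = 5 > 1, 100 is not a unit mod 245.

no inverse exists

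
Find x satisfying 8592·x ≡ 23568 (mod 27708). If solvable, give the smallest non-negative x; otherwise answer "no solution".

First find gcd(8592, 27708):
27708 = 3·8592 + 1932
8592 = 4·1932 + 864
1932 = 2·864 + 204
864 = 4·204 + 48
204 = 4·48 + 12
48 = 4·12 + 0
gcd = 12 and 12 | 23568, so solutions exist. Divide through by 12: 716x ≡ 1964 (mod 2309).
Now find 716⁻¹ mod 2309:
2309 = 3×716 + 161
716 = 4×161 + 72
161 = 2×72 + 17
72 = 4×17 + 4
17 = 4×4 + 1
4 = 4×1 + 0
Back-substitute:
1 = 17 − 4·4
1 = −4·72 + 17·17
1 = 17·161 − 38·72
1 = −38·716 + 169·161
1 = 169·2309 − 545·716
So 716·(-545) ≡ 1 (mod 2309), i.e. 716⁻¹ ≡ 1764.
Then x ≡ 1764·1964 ≡ 996 (mod 2309); the smallest non-negative solution is x = 996.

996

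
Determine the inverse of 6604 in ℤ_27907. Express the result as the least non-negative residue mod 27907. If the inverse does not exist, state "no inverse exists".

Apply the Euclidean algorithm to 27907 and 6604:
27907 = 4*6604 + 1491
6604 = 4*1491 + 640
1491 = 2*640 + 211
640 = 3*211 + 7
211 = 30*7 + 1
7 = 7*1 + 0
gcd = 1, so the inverse exists. Back-substitute:
1 = 211 − 30·7
1 = −30·640 + 91·211
1 = 91·1491 − 212·640
1 = −212·6604 + 939·1491
1 = 939·27907 − 3968·6604
So 6604·(-3968) ≡ 1 (mod 27907), and -3968 ≡ 23939 (mod 27907).

23939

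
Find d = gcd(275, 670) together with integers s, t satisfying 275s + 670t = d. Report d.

5

Repeated division:
670 = 2·275 + 120
275 = 2·120 + 35
120 = 3·35 + 15
35 = 2·15 + 5
15 = 3·5 + 0
gcd(275, 670) = 5.
Working backward:
5 = 35 − 2·15
5 = −2·120 + 7·35
5 = 7·275 − 16·120
5 = −16·670 + 39·275
So 5 = (-16)·670 + (39)·275.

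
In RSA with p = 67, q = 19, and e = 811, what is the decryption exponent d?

271

φ(n) = (p−1)(q−1) = 66·18 = 1188.
Need d with 811·d ≡ 1 (mod 1188). Apply the extended Euclidean algorithm:
1188 = 1·811 + 377
811 = 2·377 + 57
377 = 6·57 + 35
57 = 1·35 + 22
35 = 1·22 + 13
22 = 1·13 + 9
13 = 1·9 + 4
9 = 2·4 + 1
4 = 4·1 + 0
Back-substitute:
1 = 9 − 2·4
1 = −2·13 + 3·9
1 = 3·22 − 5·13
1 = −5·35 + 8·22
1 = 8·57 − 13·35
1 = −13·377 + 86·57
1 = 86·811 − 185·377
1 = −185·1188 + 271·811
So 811·271 ≡ 1 (mod 1188), hence d = 271.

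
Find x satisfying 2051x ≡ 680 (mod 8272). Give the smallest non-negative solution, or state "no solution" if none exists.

First find gcd(2051, 8272):
8272 = 4*2051 + 68
2051 = 30*68 + 11
68 = 6*11 + 2
11 = 5*2 + 1
2 = 2*1 + 0
gcd = 1, so a unique solution mod 8272 exists.
Back-substitute for the Bézout coefficients:
1 = 11 − 5·2
1 = −5·68 + 31·11
1 = 31·2051 − 935·68
1 = −935·8272 + 3771·2051
So 2051·(3771) ≡ 1 (mod 8272), giving 2051⁻¹ ≡ 3771.
x ≡ 2051⁻¹·680 ≡ 3771·680 ≡ 8232 (mod 8272).

8232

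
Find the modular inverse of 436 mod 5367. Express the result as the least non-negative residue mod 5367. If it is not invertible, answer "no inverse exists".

2425

Run Euclid on (5367, 436):
5367 = 12×436 + 135
436 = 3×135 + 31
135 = 4×31 + 11
31 = 2×11 + 9
11 = 1×9 + 2
9 = 4×2 + 1
2 = 2×1 + 0
gcd = 1, so the inverse exists. Back-substitute:
1 = 9 − 4·2
1 = −4·11 + 5·9
1 = 5·31 − 14·11
1 = −14·135 + 61·31
1 = 61·436 − 197·135
1 = −197·5367 + 2425·436
So 436·2425 ≡ 1 (mod 5367).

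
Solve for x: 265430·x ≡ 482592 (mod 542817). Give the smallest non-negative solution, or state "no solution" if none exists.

First find gcd(265430, 542817):
542817 = 2·265430 + 11957
265430 = 22·11957 + 2376
11957 = 5·2376 + 77
2376 = 30·77 + 66
77 = 1·66 + 11
66 = 6·11 + 0
gcd = 11 and 11 | 482592, so solutions exist. Divide through by 11: 24130x ≡ 43872 (mod 49347).
Now find 24130⁻¹ mod 49347:
49347 = 2·24130 + 1087
24130 = 22·1087 + 216
1087 = 5·216 + 7
216 = 30·7 + 6
7 = 1·6 + 1
6 = 6·1 + 0
Back-substitute:
1 = 7 − 6
1 = −216 + 31·7
1 = 31·1087 − 156·216
1 = −156·24130 + 3463·1087
1 = 3463·49347 − 7082·24130
So 24130·(-7082) ≡ 1 (mod 49347), i.e. 24130⁻¹ ≡ 42265.
Then x ≡ 42265·43872 ≡ 36555 (mod 49347); the smallest non-negative solution is x = 36555.

36555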